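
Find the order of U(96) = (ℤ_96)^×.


U(n) is the group of units mod n; |U(n)| = φ(n)
|U(96)| = φ(96) = 32

|U(96) = (ℤ_96)^×| = 32


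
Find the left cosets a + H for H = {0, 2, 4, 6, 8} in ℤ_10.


H = {0, 2, 4, 6, 8}, |H| = 5
Number of cosets = |G|/|H| = 10/5 = 2
0 + H = {0, 2, 4, 6, 8}
1 + H = {1, 3, 5, 7, 9}

Cosets: 0+H={0,2,4,6,8}; 1+H={1,3,5,7,9}


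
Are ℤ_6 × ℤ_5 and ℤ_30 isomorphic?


Comparing ℤ_6 × ℤ_5 and ℤ_30:
gcd(6,5) = 1, so ℤ_6 × ℤ_5 ≅ ℤ_30 (CRT)

Yes, ℤ_6 × ℤ_5 ≅ ℤ_30


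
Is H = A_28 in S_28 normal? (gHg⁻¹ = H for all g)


H = A_28 in S_28
A_28 has index 2 in S_28, and every subgroup of index 2 is normal

Yes, normal subgroup


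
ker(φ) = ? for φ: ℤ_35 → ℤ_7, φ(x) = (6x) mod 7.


Kernel = preimage of identity
ker(φ) = {x ∈ ℤ_35 : 6x ≡ 0 (mod 7)}. Since 7 | 35, φ is well-defined. The kernel is the cyclic subgroup ⟨7⟩ of ℤ_35 (order 5), i.e. {0, 7, 14, 21, 28}

ker(φ) = {0, 7, 14, 21, 28}


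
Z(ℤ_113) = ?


Z(G) = {g ∈ G | gx = xg for all x ∈ G}
ℤ_113 is abelian, so Z(G) = G

Z(ℤ_113) = ℤ_113


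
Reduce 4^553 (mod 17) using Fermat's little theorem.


Fermat's little theorem: if p is prime and gcd(a,p)=1, then a^(p-1) ≡ 1 (mod p)
p = 17 is prime, gcd(4,17) = 1
Reduce exponent: 553 mod 16 = 9
So 4^553 ≡ 4^9 (mod 17)
4^9 mod 17 = 4

4^553 ≡ 4 (mod 17)


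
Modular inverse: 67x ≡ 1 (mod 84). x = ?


Use the extended Euclidean algorithm to write 1 = 67·s + 84·t; then s mod 84 is the inverse.
Euclidean algorithm:
  67 = 0·84 + 67
  84 = 1·67 + 17
  67 = 3·17 + 16
  17 = 1·16 + 1
  16 = 16·1 + 0
gcd(67,84) = 1
Back-substitution gives: 67·(-5) + 84·(4) = 1
So 67⁻¹ ≡ -5 ≡ 79 (mod 84)
Check: 67 × 79 = 5293 ≡ 1 (mod 84) ✓

67⁻¹ ≡ 79 (mod 84)


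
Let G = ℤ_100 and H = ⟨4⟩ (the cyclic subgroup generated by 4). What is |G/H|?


|⟨4⟩| = n / gcd(4, 100) = 100 / 4 = 25
H is normal (ℤ_100 is abelian).
|G/H| = |G| / |H| = 100 / 25 = 4

|G/H| = 4


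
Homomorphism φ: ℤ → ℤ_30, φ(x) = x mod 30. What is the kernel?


Kernel = preimage of identity
ker(φ) = {x ∈ ℤ : x ≡ 0 (mod 30)} = 30ℤ = {0, ±30, ±60, ...}

ker(φ) = 30ℤ


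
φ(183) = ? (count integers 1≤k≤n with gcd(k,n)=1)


Factor n: 183 = 3 × 61
φ(n) = n · ∏(1 - 1/p) over distinct primes p | n
φ(183) = 183 · (1 - 1/3) · (1 - 1/61) = 120

φ(183) = 120


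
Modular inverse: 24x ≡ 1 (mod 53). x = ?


Use the extended Euclidean algorithm to write 1 = 24·s + 53·t; then s mod 53 is the inverse.
Euclidean algorithm:
  24 = 0·53 + 24
  53 = 2·24 + 5
  24 = 4·5 + 4
  5 = 1·4 + 1
  4 = 4·1 + 0
gcd(24,53) = 1
Back-substitution gives: 24·(-11) + 53·(5) = 1
So 24⁻¹ ≡ -11 ≡ 42 (mod 53)
Check: 24 × 42 = 1008 ≡ 1 (mod 53) ✓

24⁻¹ ≡ 42 (mod 53)


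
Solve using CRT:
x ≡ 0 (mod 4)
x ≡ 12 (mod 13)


m₁ = 4, m₂ = 13, gcd = 1, so CRT applies. M = m₁·m₂ = 52
Let M₁ = M/m₁ = 13, M₂ = M/m₂ = 4
Find y₁ ≡ M₁⁻¹ (mod m₁): 13⁻¹ ≡ 1 (mod 4)
Find y₂ ≡ M₂⁻¹ (mod m₂): 4⁻¹ ≡ 10 (mod 13)
x = a₁·M₁·y₁ + a₂·M₂·y₂ = 0·13·1 + 12·4·10 = 480
Reduce mod 52: x ≡ 12
Check: 12 mod 4 = 0 ✓, 12 mod 13 = 12 ✓

x ≡ 12 (mod 52)


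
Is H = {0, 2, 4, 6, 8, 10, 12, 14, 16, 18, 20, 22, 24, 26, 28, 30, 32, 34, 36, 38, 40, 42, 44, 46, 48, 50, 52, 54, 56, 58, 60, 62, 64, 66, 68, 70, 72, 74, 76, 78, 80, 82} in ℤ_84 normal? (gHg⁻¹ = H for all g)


H = {0, 2, 4, 6, 8, 10, 12, 14, 16, 18, 20, 22, 24, 26, 28, 30, 32, 34, 36, 38, 40, 42, 44, 46, 48, 50, 52, 54, 56, 58, 60, 62, 64, 66, 68, 70, 72, 74, 76, 78, 80, 82} in ℤ_84
ℤ_84 is abelian; every subgroup of an abelian group is normal

Yes, normal subgroup


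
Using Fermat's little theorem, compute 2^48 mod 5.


Fermat's little theorem: if p is prime and gcd(a,p)=1, then a^(p-1) ≡ 1 (mod p)
p = 5 is prime, gcd(2,5) = 1
Reduce exponent: 48 mod 4 = 0
So 2^48 ≡ 2^0 (mod 5)
2^0 = 1

2^48 ≡ 1 (mod 5)


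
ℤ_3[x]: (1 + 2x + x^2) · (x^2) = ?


Expand and collect like terms; reduce coefficients mod 3:
x^0: 1·0 = 0 ≡ 0 (mod 3)
x^1: 1·0 + 2·0 = 0 ≡ 0 (mod 3)
x^2: 1·1 + 2·0 + 1·0 = 1 ≡ 1 (mod 3)
x^3: 2·1 + 1·0 = 2 ≡ 2 (mod 3)
x^4: 1·1 = 1 ≡ 1 (mod 3)
Result: x^2 + 2x^3 + x^4

f · g = x^2 + 2x^3 + x^4


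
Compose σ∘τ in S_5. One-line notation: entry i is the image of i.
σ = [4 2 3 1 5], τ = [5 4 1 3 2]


σ∘τ: apply τ first, then σ
1 →τ 5 →σ 5
2 →τ 4 →σ 1
3 →τ 1 →σ 4
4 →τ 3 →σ 3
5 →τ 2 →σ 2

σ∘τ = [5 1 4 3 2]


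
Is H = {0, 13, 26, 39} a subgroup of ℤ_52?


Subgroup test for H = {0, 13, 26, 39} in (ℤ_52, +):
(1) 0 ∈ H? Yes
(2) Closure: for all a,b ∈ H, (a+b) mod 52 ∈ H? Yes
(3) Inverses: for all a ∈ H, -a mod 52 ∈ H? Yes

Yes, H is a subgroup of ℤ_52


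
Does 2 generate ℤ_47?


g generates ℤ_n iff gcd(g, n) = 1
gcd(2, 47) = 1
Since gcd = 1, 2 is a generator.

Yes, 2 generates ℤ_47


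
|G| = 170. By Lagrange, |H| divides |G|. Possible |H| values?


Lagrange's theorem: |H| divides |G|
|G| = 170
Divisors of 170: 1, 2, 5, 10, 17, 34, 85, 170

Possible subgroup orders: {1, 2, 5, 10, 17, 34, 85, 170}


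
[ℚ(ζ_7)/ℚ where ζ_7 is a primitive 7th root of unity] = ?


[ℚ(ζ_n):ℚ] = deg Φ_n(x) = φ(n). Here φ(7) = 6

[ℚ(ζ_7)/ℚ where ζ_7 is a primitive 7th root of unity] = 6


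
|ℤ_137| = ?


ℤ_n has n elements.

|ℤ_137| = 137


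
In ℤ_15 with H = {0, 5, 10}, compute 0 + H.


0 + H = {0 + h (mod 15) : h ∈ H}
0+0=0, 0+5=5, 0+10=10

0 + H = {0, 5, 10}


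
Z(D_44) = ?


Z(G) = {g ∈ G | gx = xg for all x ∈ G}
For even n, Z(D_n) = {e, r^(n/2)}: the 180° rotation r^22 commutes with every reflection and rotation

Z(D_44) = {e, r^22}


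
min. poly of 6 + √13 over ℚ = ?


Let α = 6 + √13. Then α - 6 = √13, so (α - 6)² = 13, giving α² - 12α + 23 = 0. Degree 2 and α ∉ ℚ, so this is the minimal polynomial.

Minimal polynomial: x² - 12x + 23


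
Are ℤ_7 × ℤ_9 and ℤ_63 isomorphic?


Comparing ℤ_7 × ℤ_9 and ℤ_63:
gcd(7,9) = 1, so ℤ_7 × ℤ_9 ≅ ℤ_63 (CRT)

Yes, ℤ_7 × ℤ_9 ≅ ℤ_63


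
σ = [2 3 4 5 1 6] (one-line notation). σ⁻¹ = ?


To find σ⁻¹, swap domain and range:
σ(1) = 2 → σ⁻¹(2) = 1
σ(2) = 3 → σ⁻¹(3) = 2
σ(3) = 4 → σ⁻¹(4) = 3
σ(4) = 5 → σ⁻¹(5) = 4
σ(5) = 1 → σ⁻¹(1) = 5
σ(6) = 6 → σ⁻¹(6) = 6

σ⁻¹ = [5 1 2 3 4 6]


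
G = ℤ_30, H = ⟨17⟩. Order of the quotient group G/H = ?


|⟨17⟩| = n / gcd(17, 30) = 30 / 1 = 30
H is normal (ℤ_30 is abelian).
|G/H| = |G| / |H| = 30 / 30 = 1

|G/H| = 1


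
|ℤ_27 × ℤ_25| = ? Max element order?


|ℤ_27 × ℤ_25| = 27 × 25 = 675
Max element order = lcm(27,25) = 675
Cyclic? Yes (gcd=1)

|ℤ_27×ℤ_25| = 675, max element order = 675


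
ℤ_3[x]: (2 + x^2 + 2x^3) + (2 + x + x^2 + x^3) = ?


Add coefficients mod 3:
x^0: 2 + 2 = 1 (mod 3)
x^1: 0 + 1 = 1 (mod 3)
x^2: 1 + 1 = 2 (mod 3)
x^3: 2 + 1 = 0 (mod 3)
Result: 1 + x + 2x^2

f + g = 1 + x + 2x^2


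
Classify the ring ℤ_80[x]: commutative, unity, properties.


ℤ_80 has zero divisors (2·40 ≡ 0), and these lift to constant zero divisors in ℤ_80[x]; so not an integral domain
Commutative: Yes
Integral domain: No
Has unity: Yes

ℤ_80[x]: Commutative=Yes, Unity=Yes


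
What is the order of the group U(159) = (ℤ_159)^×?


U(n) is the group of units mod n; |U(n)| = φ(n)
|U(159)| = φ(159) = 104

|U(159) = (ℤ_159)^×| = 104


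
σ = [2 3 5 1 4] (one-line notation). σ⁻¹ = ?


To find σ⁻¹, swap domain and range:
σ(1) = 2 → σ⁻¹(2) = 1
σ(2) = 3 → σ⁻¹(3) = 2
σ(3) = 5 → σ⁻¹(5) = 3
σ(4) = 1 → σ⁻¹(1) = 4
σ(5) = 4 → σ⁻¹(4) = 5

σ⁻¹ = [4 1 2 5 3]


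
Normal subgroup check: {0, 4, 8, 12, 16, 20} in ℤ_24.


H = {0, 4, 8, 12, 16, 20} in ℤ_24
ℤ_24 is abelian; every subgroup of an abelian group is normal

Yes, normal subgroup


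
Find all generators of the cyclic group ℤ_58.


g generates ℤ_n iff gcd(g,n) = 1
Prime factors of 58: 2, 29
Generators are g ∈ {1,...,57} not divisible by any of these primes.
Generators: {1, 3, 5, 7, 9, 11, 13, 15, 17, 19, 21, 23, 25, 27, 31, 33, 35, 37, 39, 41, 43, 45, 47, 49, 51, 53, 55, 57}
Number of generators = φ(58) = 28

Generators of ℤ_58 = {1, 3, 5, 7, 9, 11, 13, 15, 17, 19, 21, 23, 25, 27, 31, 33, 35, 37, 39, 41, 43, 45, 47, 49, 51, 53, 55, 57}


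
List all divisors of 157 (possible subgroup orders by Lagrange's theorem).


Lagrange's theorem: |H| divides |G|
|G| = 157
Divisors of 157: 1, 157

Possible subgroup orders: {1, 157}


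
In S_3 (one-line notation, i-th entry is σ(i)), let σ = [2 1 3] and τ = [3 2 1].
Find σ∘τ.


σ∘τ: apply τ first, then σ
1 →τ 3 →σ 3
2 →τ 2 →σ 1
3 →τ 1 →σ 2

σ∘τ = [3 1 2]


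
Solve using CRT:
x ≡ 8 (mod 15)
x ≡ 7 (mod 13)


m₁ = 15, m₂ = 13, gcd = 1, so CRT applies. M = m₁·m₂ = 195
Let M₁ = M/m₁ = 13, M₂ = M/m₂ = 15
Find y₁ ≡ M₁⁻¹ (mod m₁): 13⁻¹ ≡ 7 (mod 15)
Find y₂ ≡ M₂⁻¹ (mod m₂): 15⁻¹ ≡ 7 (mod 13)
x = a₁·M₁·y₁ + a₂·M₂·y₂ = 8·13·7 + 7·15·7 = 1463
Reduce mod 195: x ≡ 98
Check: 98 mod 15 = 8 ✓, 98 mod 13 = 7 ✓

x ≡ 98 (mod 195)


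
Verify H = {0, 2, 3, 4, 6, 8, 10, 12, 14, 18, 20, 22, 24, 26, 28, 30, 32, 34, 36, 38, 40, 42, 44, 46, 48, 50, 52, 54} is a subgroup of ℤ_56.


Subgroup test for H = {0, 2, 3, 4, 6, 8, 10, 12, 14, 18, 20, 22, 24, 26, 28, 30, 32, 34, 36, 38, 40, 42, 44, 46, 48, 50, 52, 54} in (ℤ_56, +):
(1) 0 ∈ H? Yes
(2) Closure: for all a,b ∈ H, (a+b) mod 56 ∈ H? No  [counterexample: 2 + 3 = 5 ∉ H]
(3) Inverses: for all a ∈ H, -a mod 56 ∈ H? No

No, H is not a subgroup of ℤ_56


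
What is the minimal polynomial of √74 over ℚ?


√74 satisfies x² - 74 = 0, irreducible over ℚ since 74 is squarefree

Minimal polynomial: x² - 74


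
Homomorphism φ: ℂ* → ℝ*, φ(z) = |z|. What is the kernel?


Kernel = preimage of identity
ker(φ) = {z ∈ ℂ* | |z| = 1} = unit circle S¹

ker(φ) = S¹ (unit circle)


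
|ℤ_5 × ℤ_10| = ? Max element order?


|ℤ_5 × ℤ_10| = 5 × 10 = 50
Max element order = lcm(5,10) = 10
Cyclic? No (gcd=5)

|ℤ_5×ℤ_10| = 50, max element order = 10


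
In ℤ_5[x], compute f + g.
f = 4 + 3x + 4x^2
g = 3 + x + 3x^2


Add coefficients mod 5:
x^0: 4 + 3 = 2 (mod 5)
x^1: 3 + 1 = 4 (mod 5)
x^2: 4 + 3 = 2 (mod 5)
Result: 2 + 4x + 2x^2

f + g = 2 + 4x + 2x^2


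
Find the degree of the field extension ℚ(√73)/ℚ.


√73 has minimal polynomial x² - 73 (irreducible over ℚ since 73 is squarefree)

[ℚ(√73)/ℚ] = 2


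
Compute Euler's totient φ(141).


Factor n: 141 = 3 × 47
φ(n) = n · ∏(1 - 1/p) over distinct primes p | n
φ(141) = 141 · (1 - 1/3) · (1 - 1/47) = 92

φ(141) = 92


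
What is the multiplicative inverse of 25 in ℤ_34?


Use the extended Euclidean algorithm to write 1 = 25·s + 34·t; then s mod 34 is the inverse.
Euclidean algorithm:
  25 = 0·34 + 25
  34 = 1·25 + 9
  25 = 2·9 + 7
  9 = 1·7 + 2
  7 = 3·2 + 1
  2 = 2·1 + 0
gcd(25,34) = 1
Back-substitution gives: 25·(15) + 34·(-11) = 1
So 25⁻¹ ≡ 15 ≡ 15 (mod 34)
Check: 25 × 15 = 375 ≡ 1 (mod 34) ✓

25⁻¹ ≡ 15 (mod 34)


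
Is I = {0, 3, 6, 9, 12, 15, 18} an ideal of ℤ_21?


Check ideal conditions for I = {0, 3, 6, 9, 12, 15, 18} in ℤ_21:
(1) I is an additive subgroup? Yes
(2) For r ∈ ℤ_21 and a ∈ I: r·a ∈ I? Yes

Yes, I is an ideal of ℤ_21


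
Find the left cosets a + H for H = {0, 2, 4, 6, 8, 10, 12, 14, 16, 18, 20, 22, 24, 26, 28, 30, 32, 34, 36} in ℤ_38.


H = {0, 2, 4, 6, 8, 10, 12, 14, 16, 18, 20, 22, 24, 26, 28, 30, 32, 34, 36}, |H| = 19
Number of cosets = |G|/|H| = 38/19 = 2
0 + H = {0, 2, 4, 6, 8, 10, 12, 14, 16, 18, 20, 22, 24, 26, 28, 30, 32, 34, 36}
1 + H = {1, 3, 5, 7, 9, 11, 13, 15, 17, 19, 21, 23, 25, 27, 29, 31, 33, 35, 37}

Cosets: 0+H={0,2,4,6,8,10,12,14,16,18,20,22,24,26,28,30,32,34,36}; 1+H={1,3,5,7,9,11,13,15,17,19,21,23,25,27,29,31,33,35,37}


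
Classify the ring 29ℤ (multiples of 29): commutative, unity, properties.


29ℤ is a commutative ring under +,× but has no multiplicative identity (1 ∉ 29ℤ); it has no zero divisors, but without unity it is not an integral domain
Commutative: Yes
Integral domain: No
Has unity: No

29ℤ (multiples of 29): Commutative=Yes, Unity=No


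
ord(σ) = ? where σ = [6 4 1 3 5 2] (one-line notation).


Cycle decomposition: (1 6 2 4 3)
Cycle lengths: 5
Order = lcm(5) = 5

ord(σ) = 5


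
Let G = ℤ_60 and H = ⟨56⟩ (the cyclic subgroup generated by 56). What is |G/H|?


|⟨56⟩| = n / gcd(56, 60) = 60 / 4 = 15
H is normal (ℤ_60 is abelian).
|G/H| = |G| / |H| = 60 / 15 = 4

|G/H| = 4


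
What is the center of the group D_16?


Z(G) = {g ∈ G | gx = xg for all x ∈ G}
For even n, Z(D_n) = {e, r^(n/2)}: the 180° rotation r^8 commutes with every reflection and rotation

Z(D_16) = {e, r^8}


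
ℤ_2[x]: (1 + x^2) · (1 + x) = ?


Expand and collect like terms; reduce coefficients mod 2:
x^0: 1·1 = 1 ≡ 1 (mod 2)
x^1: 1·1 + 0·1 = 1 ≡ 1 (mod 2)
x^2: 0·1 + 1·1 = 1 ≡ 1 (mod 2)
x^3: 1·1 = 1 ≡ 1 (mod 2)
Result: 1 + x + x^2 + x^3

f · g = 1 + x + x^2 + x^3


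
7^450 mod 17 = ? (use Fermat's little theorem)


Fermat's little theorem: if p is prime and gcd(a,p)=1, then a^(p-1) ≡ 1 (mod p)
p = 17 is prime, gcd(7,17) = 1
Reduce exponent: 450 mod 16 = 2
So 7^450 ≡ 7^2 (mod 17)
7^2 mod 17 = 15

7^450 ≡ 15 (mod 17)


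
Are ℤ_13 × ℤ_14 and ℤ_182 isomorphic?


Comparing ℤ_13 × ℤ_14 and ℤ_182:
gcd(13,14) = 1, so ℤ_13 × ℤ_14 ≅ ℤ_182 (CRT)

Yes, ℤ_13 × ℤ_14 ≅ ℤ_182


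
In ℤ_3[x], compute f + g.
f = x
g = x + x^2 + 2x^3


Add coefficients mod 3:
x^0: 0 + 0 = 0 (mod 3)
x^1: 1 + 1 = 2 (mod 3)
x^2: 0 + 1 = 1 (mod 3)
x^3: 0 + 2 = 2 (mod 3)
Result: 2x + x^2 + 2x^3

f + g = 2x + x^2 + 2x^3


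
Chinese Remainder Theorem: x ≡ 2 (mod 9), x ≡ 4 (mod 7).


m₁ = 9, m₂ = 7, gcd = 1, so CRT applies. M = m₁·m₂ = 63
Let M₁ = M/m₁ = 7, M₂ = M/m₂ = 9
Find y₁ ≡ M₁⁻¹ (mod m₁): 7⁻¹ ≡ 4 (mod 9)
Find y₂ ≡ M₂⁻¹ (mod m₂): 9⁻¹ ≡ 4 (mod 7)
x = a₁·M₁·y₁ + a₂·M₂·y₂ = 2·7·4 + 4·9·4 = 200
Reduce mod 63: x ≡ 11
Check: 11 mod 9 = 2 ✓, 11 mod 7 = 4 ✓

x ≡ 11 (mod 63)


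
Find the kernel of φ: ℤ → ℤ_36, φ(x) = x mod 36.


Kernel = preimage of identity
ker(φ) = {x ∈ ℤ : x ≡ 0 (mod 36)} = 36ℤ = {0, ±36, ±72, ...}

ker(φ) = 36ℤ


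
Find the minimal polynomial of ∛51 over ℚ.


∛51 satisfies x³ - 51 = 0, irreducible over ℚ (no rational root; 51 is not a perfect cube)

Minimal polynomial: x³ - 51


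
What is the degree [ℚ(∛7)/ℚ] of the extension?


∛7 has minimal polynomial x³ - 7 (irreducible over ℚ since 7 is not a perfect cube)

[ℚ(∛7)/ℚ] = 3


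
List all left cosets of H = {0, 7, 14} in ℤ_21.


H = {0, 7, 14}, |H| = 3
Number of cosets = |G|/|H| = 21/3 = 7
0 + H = {0, 7, 14}
1 + H = {1, 8, 15}
2 + H = {2, 9, 16}
3 + H = {3, 10, 17}
4 + H = {4, 11, 18}
5 + H = {5, 12, 19}
6 + H = {6, 13, 20}

Cosets: 0+H={0,7,14}; 1+H={1,8,15}; 2+H={2,9,16}; 3+H={3,10,17}; 4+H={4,11,18}; 5+H={5,12,19}; 6+H={6,13,20}


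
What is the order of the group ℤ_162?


ℤ_n has n elements.

|ℤ_162| = 162


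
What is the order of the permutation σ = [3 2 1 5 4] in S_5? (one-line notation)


Cycle decomposition: (1 3) (4 5)
Cycle lengths: 2, 2
Order = lcm(2, 2) = 2

ord(σ) = 2


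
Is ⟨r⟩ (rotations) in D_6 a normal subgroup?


H = ⟨r⟩ (rotations) in D_6
The rotation subgroup ⟨r⟩ has index 2 in D_6, so it is normal

Yes, normal subgroup


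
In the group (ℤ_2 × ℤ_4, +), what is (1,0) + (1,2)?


Operation: componentwise addition mod (2, 4)
(1,0) + (1,2) = ((a₁+b₁) mod 2, (a₂+b₂) mod 4) with a = (1,0), b = (1,2)

(1,0) + (1,2) = (0,2)


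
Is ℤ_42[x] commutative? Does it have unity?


ℤ_42 has zero divisors (2·21 ≡ 0), and these lift to constant zero divisors in ℤ_42[x]; so not an integral domain
Commutative: Yes
Integral domain: No
Has unity: Yes

ℤ_42[x]: Commutative=Yes, Unity=Yes


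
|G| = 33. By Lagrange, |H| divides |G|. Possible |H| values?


Lagrange's theorem: |H| divides |G|
|G| = 33
Divisors of 33: 1, 3, 11, 33

Possible subgroup orders: {1, 3, 11, 33}


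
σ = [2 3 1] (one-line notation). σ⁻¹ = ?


To find σ⁻¹, swap domain and range:
σ(1) = 2 → σ⁻¹(2) = 1
σ(2) = 3 → σ⁻¹(3) = 2
σ(3) = 1 → σ⁻¹(1) = 3

σ⁻¹ = [3 1 2]


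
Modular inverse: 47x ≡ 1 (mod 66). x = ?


Use the extended Euclidean algorithm to write 1 = 47·s + 66·t; then s mod 66 is the inverse.
Euclidean algorithm:
  47 = 0·66 + 47
  66 = 1·47 + 19
  47 = 2·19 + 9
  19 = 2·9 + 1
  9 = 9·1 + 0
gcd(47,66) = 1
Back-substitution gives: 47·(-7) + 66·(5) = 1
So 47⁻¹ ≡ -7 ≡ 59 (mod 66)
Check: 47 × 59 = 2773 ≡ 1 (mod 66) ✓

47⁻¹ ≡ 59 (mod 66)


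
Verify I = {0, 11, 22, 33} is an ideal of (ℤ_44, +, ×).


Check ideal conditions for I = {0, 11, 22, 33} in ℤ_44:
(1) I is an additive subgroup? Yes
(2) For r ∈ ℤ_44 and a ∈ I: r·a ∈ I? Yes

Yes, I is an ideal of ℤ_44


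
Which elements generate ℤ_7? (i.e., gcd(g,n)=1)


g generates ℤ_n iff gcd(g,n) = 1
Checking each g ∈ {1,...,6}:
gcd(1,7) = 1
gcd(2,7) = 1
gcd(3,7) = 1
gcd(4,7) = 1
gcd(5,7) = 1
gcd(6,7) = 1
Generators: {1, 2, 3, 4, 5, 6}
Number of generators = φ(7) = 6

Generators of ℤ_7 = {1, 2, 3, 4, 5, 6}


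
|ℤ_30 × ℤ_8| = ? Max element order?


|ℤ_30 × ℤ_8| = 30 × 8 = 240
Max element order = lcm(30,8) = 120
Cyclic? No (gcd=2)

|ℤ_30×ℤ_8| = 240, max element order = 120


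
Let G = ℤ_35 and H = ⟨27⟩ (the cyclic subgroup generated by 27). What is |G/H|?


|⟨27⟩| = n / gcd(27, 35) = 35 / 1 = 35
H is normal (ℤ_35 is abelian).
|G/H| = |G| / |H| = 35 / 35 = 1

|G/H| = 1


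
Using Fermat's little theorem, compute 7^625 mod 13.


Fermat's little theorem: if p is prime and gcd(a,p)=1, then a^(p-1) ≡ 1 (mod p)
p = 13 is prime, gcd(7,13) = 1
Reduce exponent: 625 mod 12 = 1
So 7^625 ≡ 7^1 (mod 13)
7^1 mod 13 = 7

7^625 ≡ 7 (mod 13)


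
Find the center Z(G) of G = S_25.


Z(G) = {g ∈ G | gx = xg for all x ∈ G}
S_n is non-abelian for n ≥ 3; Z(S_25) is trivial

Z(S_25) = {e}


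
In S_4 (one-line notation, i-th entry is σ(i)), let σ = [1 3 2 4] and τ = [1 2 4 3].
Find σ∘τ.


σ∘τ: apply τ first, then σ
1 →τ 1 →σ 1
2 →τ 2 →σ 3
3 →τ 4 →σ 4
4 →τ 3 →σ 2

σ∘τ = [1 3 4 2]


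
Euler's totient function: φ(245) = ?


Factor n: 245 = 5 × 7^2
φ(n) = n · ∏(1 - 1/p) over distinct primes p | n
φ(245) = 245 · (1 - 1/5) · (1 - 1/7) = 168

φ(245) = 168


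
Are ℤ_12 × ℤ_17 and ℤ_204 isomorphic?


Comparing ℤ_12 × ℤ_17 and ℤ_204:
gcd(12,17) = 1, so ℤ_12 × ℤ_17 ≅ ℤ_204 (CRT)

Yes, ℤ_12 × ℤ_17 ≅ ℤ_204


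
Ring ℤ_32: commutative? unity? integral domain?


ℤ_32 is a commutative ring with unity 1; 32 = 2×16 is composite, so 2·16 ≡ 0 gives zero divisors (not an integral domain)
Commutative: Yes
Integral domain: No
Has unity: Yes

ℤ_32: Commutative=Yes, Unity=Yes


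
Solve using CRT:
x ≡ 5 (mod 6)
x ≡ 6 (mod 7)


m₁ = 6, m₂ = 7, gcd = 1, so CRT applies. M = m₁·m₂ = 42
Let M₁ = M/m₁ = 7, M₂ = M/m₂ = 6
Find y₁ ≡ M₁⁻¹ (mod m₁): 7⁻¹ ≡ 1 (mod 6)
Find y₂ ≡ M₂⁻¹ (mod m₂): 6⁻¹ ≡ 6 (mod 7)
x = a₁·M₁·y₁ + a₂·M₂·y₂ = 5·7·1 + 6·6·6 = 251
Reduce mod 42: x ≡ 41
Check: 41 mod 6 = 5 ✓, 41 mod 7 = 6 ✓

x ≡ 41 (mod 42)


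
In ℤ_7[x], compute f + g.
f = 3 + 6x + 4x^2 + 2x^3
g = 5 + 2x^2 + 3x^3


Add coefficients mod 7:
x^0: 3 + 5 = 1 (mod 7)
x^1: 6 + 0 = 6 (mod 7)
x^2: 4 + 2 = 6 (mod 7)
x^3: 2 + 3 = 5 (mod 7)
Result: 1 + 6x + 6x^2 + 5x^3

f + g = 1 + 6x + 6x^2 + 5x^3


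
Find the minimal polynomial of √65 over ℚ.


√65 satisfies x² - 65 = 0, irreducible over ℚ since 65 is squarefree

Minimal polynomial: x² - 65


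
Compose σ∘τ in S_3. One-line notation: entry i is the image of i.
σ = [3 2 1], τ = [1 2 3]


σ∘τ: apply τ first, then σ
1 →τ 1 →σ 3
2 →τ 2 →σ 2
3 →τ 3 →σ 1

σ∘τ = [3 2 1]


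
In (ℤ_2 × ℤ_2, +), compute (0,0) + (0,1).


Operation: componentwise addition mod (2, 2)
(0,0) + (0,1) = ((a₁+b₁) mod 2, (a₂+b₂) mod 2) with a = (0,0), b = (0,1)

(0,0) + (0,1) = (0,1)


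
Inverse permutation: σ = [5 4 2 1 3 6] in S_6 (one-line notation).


To find σ⁻¹, swap domain and range:
σ(1) = 5 → σ⁻¹(5) = 1
σ(2) = 4 → σ⁻¹(4) = 2
σ(3) = 2 → σ⁻¹(2) = 3
σ(4) = 1 → σ⁻¹(1) = 4
σ(5) = 3 → σ⁻¹(3) = 5
σ(6) = 6 → σ⁻¹(6) = 6

σ⁻¹ = [4 3 5 2 1 6]


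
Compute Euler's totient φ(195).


Factor n: 195 = 3 × 5 × 13
φ(n) = n · ∏(1 - 1/p) over distinct primes p | n
φ(195) = 195 · (1 - 1/3) · (1 - 1/5) · (1 - 1/13) = 96

φ(195) = 96


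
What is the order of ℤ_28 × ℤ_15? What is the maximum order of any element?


|ℤ_28 × ℤ_15| = 28 × 15 = 420
Max element order = lcm(28,15) = 420
Cyclic? Yes (gcd=1)

|ℤ_28×ℤ_15| = 420, max element order = 420


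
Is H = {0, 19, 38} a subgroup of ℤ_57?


Subgroup test for H = {0, 19, 38} in (ℤ_57, +):
(1) 0 ∈ H? Yes
(2) Closure: for all a,b ∈ H, (a+b) mod 57 ∈ H? Yes
(3) Inverses: for all a ∈ H, -a mod 57 ∈ H? Yes

Yes, H is a subgroup of ℤ_57


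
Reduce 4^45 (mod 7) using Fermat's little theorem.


Fermat's little theorem: if p is prime and gcd(a,p)=1, then a^(p-1) ≡ 1 (mod p)
p = 7 is prime, gcd(4,7) = 1
Reduce exponent: 45 mod 6 = 3
So 4^45 ≡ 4^3 (mod 7)
4^3 mod 7 = 1

4^45 ≡ 1 (mod 7)


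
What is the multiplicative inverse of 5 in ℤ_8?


Use the extended Euclidean algorithm to write 1 = 5·s + 8·t; then s mod 8 is the inverse.
Euclidean algorithm:
  5 = 0·8 + 5
  8 = 1·5 + 3
  5 = 1·3 + 2
  3 = 1·2 + 1
  2 = 2·1 + 0
gcd(5,8) = 1
Back-substitution gives: 5·(-3) + 8·(2) = 1
So 5⁻¹ ≡ -3 ≡ 5 (mod 8)
Check: 5 × 5 = 25 ≡ 1 (mod 8) ✓

5⁻¹ ≡ 5 (mod 8)


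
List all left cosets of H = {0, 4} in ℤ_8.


H = {0, 4}, |H| = 2
Number of cosets = |G|/|H| = 8/2 = 4
0 + H = {0, 4}
1 + H = {1, 5}
2 + H = {2, 6}
3 + H = {3, 7}

Cosets: 0+H={0,4}; 1+H={1,5}; 2+H={2,6}; 3+H={3,7}


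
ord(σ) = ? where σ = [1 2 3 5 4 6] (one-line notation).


Cycle decomposition: (4 5)
Cycle lengths: 2
Order = lcm(2) = 2

ord(σ) = 2


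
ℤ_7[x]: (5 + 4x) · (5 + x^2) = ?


Expand and collect like terms; reduce coefficients mod 7:
x^0: 5·5 = 25 ≡ 4 (mod 7)
x^1: 5·0 + 4·5 = 20 ≡ 6 (mod 7)
x^2: 5·1 + 4·0 = 5 ≡ 5 (mod 7)
x^3: 4·1 = 4 ≡ 4 (mod 7)
Result: 4 + 6x + 5x^2 + 4x^3

f · g = 4 + 6x + 5x^2 + 4x^3


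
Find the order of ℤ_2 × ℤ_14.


|A × B| = |A| · |B|
|ℤ_2 × ℤ_14| = 2 × 14 = 28

|ℤ_2 × ℤ_14| = 28


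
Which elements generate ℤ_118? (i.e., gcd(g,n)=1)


g generates ℤ_n iff gcd(g,n) = 1
Prime factors of 118: 2, 59
Generators are g ∈ {1,...,117} not divisible by any of these primes.
Generators: {1, 3, 5, 7, 9, 11, 13, 15, 17, 19, 21, 23, 25, 27, 29, 31, 33, 35, 37, 39, 41, 43, 45, 47, 49, 51, 53, 55, 57, 61, 63, 65, 67, 69, 71, 73, 75, 77, 79, 81, 83, 85, 87, 89, 91, 93, 95, 97, 99, 101, 103, 105, 107, 109, 111, 113, 115, 117}
Number of generators = φ(118) = 58

Generators of ℤ_118 = {1, 3, 5, 7, 9, 11, 13, 15, 17, 19, 21, 23, 25, 27, 29, 31, 33, 35, 37, 39, 41, 43, 45, 47, 49, 51, 53, 55, 57, 61, 63, 65, 67, 69, 71, 73, 75, 77, 79, 81, 83, 85, 87, 89, 91, 93, 95, 97, 99, 101, 103, 105, 107, 109, 111, 113, 115, 117}


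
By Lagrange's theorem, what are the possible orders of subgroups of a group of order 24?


Lagrange's theorem: |H| divides |G|
|G| = 24
Divisors of 24: 1, 2, 3, 4, 6, 8, 12, 24

Possible subgroup orders: {1, 2, 3, 4, 6, 8, 12, 24}


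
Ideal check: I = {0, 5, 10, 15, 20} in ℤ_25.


Check ideal conditions for I = {0, 5, 10, 15, 20} in ℤ_25:
(1) I is an additive subgroup? Yes
(2) For r ∈ ℤ_25 and a ∈ I: r·a ∈ I? Yes

Yes, I is an ideal of ℤ_25


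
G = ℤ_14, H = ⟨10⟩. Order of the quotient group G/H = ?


|⟨10⟩| = n / gcd(10, 14) = 14 / 2 = 7
H is normal (ℤ_14 is abelian).
|G/H| = |G| / |H| = 14 / 7 = 2

|G/H| = 2


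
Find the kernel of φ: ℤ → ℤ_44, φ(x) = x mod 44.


Kernel = preimage of identity
ker(φ) = {x ∈ ℤ : x ≡ 0 (mod 44)} = 44ℤ = {0, ±44, ±88, ...}

ker(φ) = 44ℤ


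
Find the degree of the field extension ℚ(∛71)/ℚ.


∛71 has minimal polynomial x³ - 71 (irreducible over ℚ since 71 is not a perfect cube)

[ℚ(∛71)/ℚ] = 3


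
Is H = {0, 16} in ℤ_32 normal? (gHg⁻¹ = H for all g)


H = {0, 16} in ℤ_32
ℤ_32 is abelian; every subgroup of an abelian group is normal

Yes, normal subgroup


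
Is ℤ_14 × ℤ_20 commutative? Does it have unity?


Direct product ring; commutative with unity (1,1); but (1,0)·(0,1) = (0,0) gives zero divisors, so not an integral domain
Commutative: Yes
Integral domain: No
Has unity: Yes

ℤ_14 × ℤ_20: Commutative=Yes, Unity=Yes


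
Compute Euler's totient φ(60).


Factor n: 60 = 2^2 × 3 × 5
φ(n) = n · ∏(1 - 1/p) over distinct primes p | n
φ(60) = 60 · (1 - 1/2) · (1 - 1/3) · (1 - 1/5) = 16

φ(60) = 16


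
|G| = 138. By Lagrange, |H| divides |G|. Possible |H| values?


Lagrange's theorem: |H| divides |G|
|G| = 138
Divisors of 138: 1, 2, 3, 6, 23, 46, 69, 138

Possible subgroup orders: {1, 2, 3, 6, 23, 46, 69, 138}


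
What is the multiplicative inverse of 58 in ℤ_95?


Use the extended Euclidean algorithm to write 1 = 58·s + 95·t; then s mod 95 is the inverse.
Euclidean algorithm:
  58 = 0·95 + 58
  95 = 1·58 + 37
  58 = 1·37 + 21
  37 = 1·21 + 16
  21 = 1·16 + 5
  16 = 3·5 + 1
  5 = 5·1 + 0
gcd(58,95) = 1
Back-substitution gives: 58·(-18) + 95·(11) = 1
So 58⁻¹ ≡ -18 ≡ 77 (mod 95)
Check: 58 × 77 = 4466 ≡ 1 (mod 95) ✓

58⁻¹ ≡ 77 (mod 95)


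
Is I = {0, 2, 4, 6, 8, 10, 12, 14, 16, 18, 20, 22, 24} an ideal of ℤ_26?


Check ideal conditions for I = {0, 2, 4, 6, 8, 10, 12, 14, 16, 18, 20, 22, 24} in ℤ_26:
(1) I is an additive subgroup? Yes
(2) For r ∈ ℤ_26 and a ∈ I: r·a ∈ I? Yes

Yes, I is an ideal of ℤ_26


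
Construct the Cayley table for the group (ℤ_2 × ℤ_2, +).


Elements: {(0,0), (0,1), (1,0), (1,1)}
Operation: componentwise addition mod (2, 2)
Entry (a, b) = ((a₁+b₁) mod 2, (a₂+b₂) mod 2)

Cayley table:
      | (0,0) | (0,1) | (1,0) | (1,1)
(0,0) | (0,0) | (0,1) | (1,0) | (1,1)
(0,1) | (0,1) | (0,0) | (1,1) | (1,0)
(1,0) | (1,0) | (1,1) | (0,0) | (0,1)
(1,1) | (1,1) | (1,0) | (0,1) | (0,0)


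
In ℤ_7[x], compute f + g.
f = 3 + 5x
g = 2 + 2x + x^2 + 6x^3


Add coefficients mod 7:
x^0: 3 + 2 = 5 (mod 7)
x^1: 5 + 2 = 0 (mod 7)
x^2: 0 + 1 = 1 (mod 7)
x^3: 0 + 6 = 6 (mod 7)
Result: 5 + x^2 + 6x^3

f + g = 5 + x^2 + 6x^3


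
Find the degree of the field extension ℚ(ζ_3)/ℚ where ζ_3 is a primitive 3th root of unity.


[ℚ(ζ_n):ℚ] = deg Φ_n(x) = φ(n). Here φ(3) = 2

[ℚ(ζ_3)/ℚ where ζ_3 is a primitive 3th root of unity] = 2


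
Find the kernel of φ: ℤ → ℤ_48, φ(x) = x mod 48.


Kernel = preimage of identity
ker(φ) = {x ∈ ℤ : x ≡ 0 (mod 48)} = 48ℤ = {0, ±48, ±96, ...}

ker(φ) = 48ℤ


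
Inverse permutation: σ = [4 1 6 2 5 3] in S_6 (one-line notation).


To find σ⁻¹, swap domain and range:
σ(1) = 4 → σ⁻¹(4) = 1
σ(2) = 1 → σ⁻¹(1) = 2
σ(3) = 6 → σ⁻¹(6) = 3
σ(4) = 2 → σ⁻¹(2) = 4
σ(5) = 5 → σ⁻¹(5) = 5
σ(6) = 3 → σ⁻¹(3) = 6

σ⁻¹ = [2 4 6 1 5 3]


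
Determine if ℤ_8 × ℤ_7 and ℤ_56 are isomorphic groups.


Comparing ℤ_8 × ℤ_7 and ℤ_56:
gcd(8,7) = 1, so ℤ_8 × ℤ_7 ≅ ℤ_56 (CRT)

Yes, ℤ_8 × ℤ_7 ≅ ℤ_56


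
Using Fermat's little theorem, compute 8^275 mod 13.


Fermat's little theorem: if p is prime and gcd(a,p)=1, then a^(p-1) ≡ 1 (mod p)
p = 13 is prime, gcd(8,13) = 1
Reduce exponent: 275 mod 12 = 11
So 8^275 ≡ 8^11 (mod 13)
8^11 mod 13 = 5

8^275 ≡ 5 (mod 13)


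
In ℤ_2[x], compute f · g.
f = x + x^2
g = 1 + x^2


Expand and collect like terms; reduce coefficients mod 2:
x^0: 0·1 = 0 ≡ 0 (mod 2)
x^1: 0·0 + 1·1 = 1 ≡ 1 (mod 2)
x^2: 0·1 + 1·0 + 1·1 = 1 ≡ 1 (mod 2)
x^3: 1·1 + 1·0 = 1 ≡ 1 (mod 2)
x^4: 1·1 = 1 ≡ 1 (mod 2)
Result: x + x^2 + x^3 + x^4

f · g = x + x^2 + x^3 + x^4


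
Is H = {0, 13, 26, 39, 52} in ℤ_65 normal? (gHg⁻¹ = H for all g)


H = {0, 13, 26, 39, 52} in ℤ_65
ℤ_65 is abelian; every subgroup of an abelian group is normal

Yes, normal subgroup


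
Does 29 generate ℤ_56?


g generates ℤ_n iff gcd(g, n) = 1
gcd(29, 56) = 1
Since gcd = 1, 29 is a generator.

Yes, 29 generates ℤ_56


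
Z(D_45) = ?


Z(G) = {g ∈ G | gx = xg for all x ∈ G}
For odd n, Z(D_n) = {e}: no nontrivial rotation commutes with all reflections

Z(D_45) = {e}


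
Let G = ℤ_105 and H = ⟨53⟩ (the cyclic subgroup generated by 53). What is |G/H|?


|⟨53⟩| = n / gcd(53, 105) = 105 / 1 = 105
H is normal (ℤ_105 is abelian).
|G/H| = |G| / |H| = 105 / 105 = 1

|G/H| = 1


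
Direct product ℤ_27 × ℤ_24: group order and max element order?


|ℤ_27 × ℤ_24| = 27 × 24 = 648
Max element order = lcm(27,24) = 216
Cyclic? No (gcd=3)

|ℤ_27×ℤ_24| = 648, max element order = 216


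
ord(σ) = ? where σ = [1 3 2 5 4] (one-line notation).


Cycle decomposition: (2 3) (4 5)
Cycle lengths: 2, 2
Order = lcm(2, 2) = 2

ord(σ) = 2


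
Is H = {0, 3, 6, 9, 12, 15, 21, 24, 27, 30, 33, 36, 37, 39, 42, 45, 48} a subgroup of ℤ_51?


Subgroup test for H = {0, 3, 6, 9, 12, 15, 21, 24, 27, 30, 33, 36, 37, 39, 42, 45, 48} in (ℤ_51, +):
(1) 0 ∈ H? Yes
(2) Closure: for all a,b ∈ H, (a+b) mod 51 ∈ H? No  [counterexample: 3 + 15 = 18 ∉ H]
(3) Inverses: for all a ∈ H, -a mod 51 ∈ H? No

No, H is not a subgroup of ℤ_51


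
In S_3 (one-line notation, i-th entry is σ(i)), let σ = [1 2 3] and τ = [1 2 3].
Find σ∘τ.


σ∘τ: apply τ first, then σ
1 →τ 1 →σ 1
2 →τ 2 →σ 2
3 →τ 3 →σ 3

σ∘τ = [1 2 3]


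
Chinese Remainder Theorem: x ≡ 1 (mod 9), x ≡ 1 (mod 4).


m₁ = 9, m₂ = 4, gcd = 1, so CRT applies. M = m₁·m₂ = 36
Let M₁ = M/m₁ = 4, M₂ = M/m₂ = 9
Find y₁ ≡ M₁⁻¹ (mod m₁): 4⁻¹ ≡ 7 (mod 9)
Find y₂ ≡ M₂⁻¹ (mod m₂): 9⁻¹ ≡ 1 (mod 4)
x = a₁·M₁·y₁ + a₂·M₂·y₂ = 1·4·7 + 1·9·1 = 37
Reduce mod 36: x ≡ 1
Check: 1 mod 9 = 1 ✓, 1 mod 4 = 1 ✓

x ≡ 1 (mod 36)


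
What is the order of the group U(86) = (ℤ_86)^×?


U(n) is the group of units mod n; |U(n)| = φ(n)
|U(86)| = φ(86) = 42

|U(86) = (ℤ_86)^×| = 42


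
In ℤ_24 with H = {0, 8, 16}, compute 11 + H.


11 + H = {11 + h (mod 24) : h ∈ H}
11+0=11, 11+8=19, 11+16=3
11 + H = {3, 11, 19} = 3 + H

11 + H = {3, 11, 19}


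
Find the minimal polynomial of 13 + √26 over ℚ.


Let α = 13 + √26. Then α - 13 = √26, so (α - 13)² = 26, giving α² - 26α + 143 = 0. Degree 2 and α ∉ ℚ, so this is the minimal polynomial.

Minimal polynomial: x² - 26x + 143


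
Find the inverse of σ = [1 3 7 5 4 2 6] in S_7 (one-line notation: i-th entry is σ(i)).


To find σ⁻¹, swap domain and range:
σ(1) = 1 → σ⁻¹(1) = 1
σ(2) = 3 → σ⁻¹(3) = 2
σ(3) = 7 → σ⁻¹(7) = 3
σ(4) = 5 → σ⁻¹(5) = 4
σ(5) = 4 → σ⁻¹(4) = 5
σ(6) = 2 → σ⁻¹(2) = 6
σ(7) = 6 → σ⁻¹(6) = 7

σ⁻¹ = [1 6 2 5 4 7 3]


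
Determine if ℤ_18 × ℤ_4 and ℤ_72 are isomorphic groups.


Comparing ℤ_18 × ℤ_4 and ℤ_72:
gcd(18,4) = 2 ≠ 1. Max element order in ℤ_18×ℤ_4 is lcm(18,4) = 36 < 72, so it has no element of order 72

No, ℤ_18 × ℤ_4 ≇ ℤ_72


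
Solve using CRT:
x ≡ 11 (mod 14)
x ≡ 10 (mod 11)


m₁ = 14, m₂ = 11, gcd = 1, so CRT applies. M = m₁·m₂ = 154
Let M₁ = M/m₁ = 11, M₂ = M/m₂ = 14
Find y₁ ≡ M₁⁻¹ (mod m₁): 11⁻¹ ≡ 9 (mod 14)
Find y₂ ≡ M₂⁻¹ (mod m₂): 14⁻¹ ≡ 4 (mod 11)
x = a₁·M₁·y₁ + a₂·M₂·y₂ = 11·11·9 + 10·14·4 = 1649
Reduce mod 154: x ≡ 109
Check: 109 mod 14 = 11 ✓, 109 mod 11 = 10 ✓

x ≡ 109 (mod 154)


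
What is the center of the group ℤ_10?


Z(G) = {g ∈ G | gx = xg for all x ∈ G}
ℤ_10 is abelian, so Z(G) = G

Z(ℤ_10) = ℤ_10


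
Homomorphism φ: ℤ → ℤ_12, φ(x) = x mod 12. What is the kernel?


Kernel = preimage of identity
ker(φ) = {x ∈ ℤ : x ≡ 0 (mod 12)} = 12ℤ = {0, ±12, ±24, ...}

ker(φ) = 12ℤ


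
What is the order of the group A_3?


|A_n| = n!/2 (even permutations)
|A_3| = 3!/2 = 6/2 = 3

|A_3| = 3


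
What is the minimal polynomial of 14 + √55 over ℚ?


Let α = 14 + √55. Then α - 14 = √55, so (α - 14)² = 55, giving α² - 28α + 141 = 0. Degree 2 and α ∉ ℚ, so this is the minimal polynomial.

Minimal polynomial: x² - 28x + 141


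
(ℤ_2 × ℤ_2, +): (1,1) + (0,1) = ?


Operation: componentwise addition mod (2, 2)
(1,1) + (0,1) = ((a₁+b₁) mod 2, (a₂+b₂) mod 2) with a = (1,1), b = (0,1)

(1,1) + (0,1) = (1,0)


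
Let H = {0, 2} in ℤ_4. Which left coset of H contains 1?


1 + H = {1 + h (mod 4) : h ∈ H}
1+0=1, 1+2=3

1 + H = {1, 3}


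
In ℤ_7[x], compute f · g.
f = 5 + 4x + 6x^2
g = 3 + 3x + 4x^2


Expand and collect like terms; reduce coefficients mod 7:
x^0: 5·3 = 15 ≡ 1 (mod 7)
x^1: 5·3 + 4·3 = 27 ≡ 6 (mod 7)
x^2: 5·4 + 4·3 + 6·3 = 50 ≡ 1 (mod 7)
x^3: 4·4 + 6·3 = 34 ≡ 6 (mod 7)
x^4: 6·4 = 24 ≡ 3 (mod 7)
Result: 1 + 6x + x^2 + 6x^3 + 3x^4

f · g = 1 + 6x + x^2 + 6x^3 + 3x^4


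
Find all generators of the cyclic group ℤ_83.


g generates ℤ_n iff gcd(g,n) = 1
Prime factors of 83: 83
Generators are g ∈ {1,...,82} not divisible by any of these primes.
Generators: {1, 2, 3, 4, 5, 6, 7, 8, 9, 10, 11, 12, 13, 14, 15, 16, 17, 18, 19, 20, 21, 22, 23, 24, 25, 26, 27, 28, 29, 30, 31, 32, 33, 34, 35, 36, 37, 38, 39, 40, 41, 42, 43, 44, 45, 46, 47, 48, 49, 50, 51, 52, 53, 54, 55, 56, 57, 58, 59, 60, 61, 62, 63, 64, 65, 66, 67, 68, 69, 70, 71, 72, 73, 74, 75, 76, 77, 78, 79, 80, 81, 82}
Number of generators = φ(83) = 82

Generators of ℤ_83 = {1, 2, 3, 4, 5, 6, 7, 8, 9, 10, 11, 12, 13, 14, 15, 16, 17, 18, 19, 20, 21, 22, 23, 24, 25, 26, 27, 28, 29, 30, 31, 32, 33, 34, 35, 36, 37, 38, 39, 40, 41, 42, 43, 44, 45, 46, 47, 48, 49, 50, 51, 52, 53, 54, 55, 56, 57, 58, 59, 60, 61, 62, 63, 64, 65, 66, 67, 68, 69, 70, 71, 72, 73, 74, 75, 76, 77, 78, 79, 80, 81, 82}


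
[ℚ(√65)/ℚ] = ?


√65 has minimal polynomial x² - 65 (irreducible over ℚ since 65 is squarefree)

[ℚ(√65)/ℚ] = 2


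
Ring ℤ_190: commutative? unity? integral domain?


ℤ_190 is a commutative ring with unity 1; 190 = 2×95 is composite, so 2·95 ≡ 0 gives zero divisors (not an integral domain)
Commutative: Yes
Integral domain: No
Has unity: Yes

ℤ_190: Commutative=Yes, Unity=Yes


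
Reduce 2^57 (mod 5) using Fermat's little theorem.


Fermat's little theorem: if p is prime and gcd(a,p)=1, then a^(p-1) ≡ 1 (mod p)
p = 5 is prime, gcd(2,5) = 1
Reduce exponent: 57 mod 4 = 1
So 2^57 ≡ 2^1 (mod 5)
2^1 mod 5 = 2

2^57 ≡ 2 (mod 5)


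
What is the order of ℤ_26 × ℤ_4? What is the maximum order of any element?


|ℤ_26 × ℤ_4| = 26 × 4 = 104
Max element order = lcm(26,4) = 52
Cyclic? No (gcd=2)

|ℤ_26×ℤ_4| = 104, max element order = 52


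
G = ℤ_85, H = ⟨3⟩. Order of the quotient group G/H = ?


|⟨3⟩| = n / gcd(3, 85) = 85 / 1 = 85
H is normal (ℤ_85 is abelian).
|G/H| = |G| / |H| = 85 / 85 = 1

|G/H| = 1


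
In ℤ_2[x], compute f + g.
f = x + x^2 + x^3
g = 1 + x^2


Add coefficients mod 2:
x^0: 0 + 1 = 1 (mod 2)
x^1: 1 + 0 = 1 (mod 2)
x^2: 1 + 1 = 0 (mod 2)
x^3: 1 + 0 = 1 (mod 2)
Result: 1 + x + x^3

f + g = 1 + x + x^3


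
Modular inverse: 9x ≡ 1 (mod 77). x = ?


Use the extended Euclidean algorithm to write 1 = 9·s + 77·t; then s mod 77 is the inverse.
Euclidean algorithm:
  9 = 0·77 + 9
  77 = 8·9 + 5
  9 = 1·5 + 4
  5 = 1·4 + 1
  4 = 4·1 + 0
gcd(9,77) = 1
Back-substitution gives: 9·(-17) + 77·(2) = 1
So 9⁻¹ ≡ -17 ≡ 60 (mod 77)
Check: 9 × 60 = 540 ≡ 1 (mod 77) ✓

9⁻¹ ≡ 60 (mod 77)


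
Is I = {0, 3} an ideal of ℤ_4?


Check ideal conditions for I = {0, 3} in ℤ_4:
(1) I is an additive subgroup? No
(2) For r ∈ ℤ_4 and a ∈ I: r·a ∈ I? No  [counterexample: r=2, a=3, r·a mod 4 = 2 ∉ I]

No, I is not an ideal of ℤ_4


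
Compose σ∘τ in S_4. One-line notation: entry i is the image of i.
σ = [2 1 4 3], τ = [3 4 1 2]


σ∘τ: apply τ first, then σ
1 →τ 3 →σ 4
2 →τ 4 →σ 3
3 →τ 1 →σ 2
4 →τ 2 →σ 1

σ∘τ = [4 3 2 1]


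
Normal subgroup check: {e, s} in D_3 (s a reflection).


H = {e, s} in D_3 (s a reflection)
r·s·r⁻¹ = sr⁻² ≠ s for n ≥ 3, so {e, s} is not closed under conjugation

No, not a normal subgroup


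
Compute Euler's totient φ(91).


Factor n: 91 = 7 × 13
φ(n) = n · ∏(1 - 1/p) over distinct primes p | n
φ(91) = 91 · (1 - 1/7) · (1 - 1/13) = 72

φ(91) = 72


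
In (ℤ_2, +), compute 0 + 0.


Operation: addition mod 2
0 + 0 = (a + b) mod 2 with a = 0, b = 0

0 + 0 = 0


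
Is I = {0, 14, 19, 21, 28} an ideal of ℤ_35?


Check ideal conditions for I = {0, 14, 19, 21, 28} in ℤ_35:
(1) I is an additive subgroup? No
(2) For r ∈ ℤ_35 and a ∈ I: r·a ∈ I? No  [counterexample: r=2, a=19, r·a mod 35 = 3 ∉ I]

No, I is not an ideal of ℤ_35


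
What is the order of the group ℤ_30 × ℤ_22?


|A × B| = |A| · |B|
|ℤ_30 × ℤ_22| = 30 × 22 = 660

|ℤ_30 × ℤ_22| = 660


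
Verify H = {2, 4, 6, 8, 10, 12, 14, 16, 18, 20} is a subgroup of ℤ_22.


Subgroup test for H = {2, 4, 6, 8, 10, 12, 14, 16, 18, 20} in (ℤ_22, +):
(1) 0 ∈ H? No
(2) Closure: for all a,b ∈ H, (a+b) mod 22 ∈ H? No  [counterexample: 2 + 20 = 0 ∉ H]
(3) Inverses: for all a ∈ H, -a mod 22 ∈ H? Yes

No, H is not a subgroup of ℤ_22


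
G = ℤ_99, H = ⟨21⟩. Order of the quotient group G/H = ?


|⟨21⟩| = n / gcd(21, 99) = 99 / 3 = 33
H is normal (ℤ_99 is abelian).
|G/H| = |G| / |H| = 99 / 33 = 3

|G/H| = 3


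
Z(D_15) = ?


Z(G) = {g ∈ G | gx = xg for all x ∈ G}
For odd n, Z(D_n) = {e}: no nontrivial rotation commutes with all reflections

Z(D_15) = {e}


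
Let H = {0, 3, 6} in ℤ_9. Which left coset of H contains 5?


5 + H = {5 + h (mod 9) : h ∈ H}
5+0=5, 5+3=8, 5+6=2
5 + H = {2, 5, 8} = 2 + H

5 + H = {2, 5, 8}


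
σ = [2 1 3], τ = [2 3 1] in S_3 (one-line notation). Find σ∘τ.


σ∘τ: apply τ first, then σ
1 →τ 2 →σ 1
2 →τ 3 →σ 3
3 →τ 1 →σ 2

σ∘τ = [1 3 2]


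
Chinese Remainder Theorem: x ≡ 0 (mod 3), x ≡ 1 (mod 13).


m₁ = 3, m₂ = 13, gcd = 1, so CRT applies. M = m₁·m₂ = 39
Let M₁ = M/m₁ = 13, M₂ = M/m₂ = 3
Find y₁ ≡ M₁⁻¹ (mod m₁): 13⁻¹ ≡ 1 (mod 3)
Find y₂ ≡ M₂⁻¹ (mod m₂): 3⁻¹ ≡ 9 (mod 13)
x = a₁·M₁·y₁ + a₂·M₂·y₂ = 0·13·1 + 1·3·9 = 27
Reduce mod 39: x ≡ 27
Check: 27 mod 3 = 0 ✓, 27 mod 13 = 1 ✓

x ≡ 27 (mod 39)
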